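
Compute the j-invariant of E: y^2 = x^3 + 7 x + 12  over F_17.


Delta = -16(4 a^3 + 27 b^2) mod 17 = 7
-1728 * (4 a)^3 = -1728 * (4*7)^3 mod 17 = 13
j = 13 * 7^(-1) mod 17 = 14

j = 14 (mod 17)


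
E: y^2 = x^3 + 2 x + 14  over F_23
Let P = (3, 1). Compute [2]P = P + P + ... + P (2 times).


k = 2 = 10_2 (binary, LSB first: 01)
Double-and-add from P = (3, 1):
  bit 0 = 0: acc unchanged = O
  bit 1 = 1: acc = O + (3, 22) = (3, 22)

2P = (3, 22)


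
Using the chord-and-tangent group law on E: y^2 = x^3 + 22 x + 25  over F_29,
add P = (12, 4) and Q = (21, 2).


P != Q, so use the chord formula.
s = (y2 - y1) / (x2 - x1) = (27) / (9) mod 29 = 3
x3 = s^2 - x1 - x2 mod 29 = 3^2 - 12 - 21 = 5
y3 = s (x1 - x3) - y1 mod 29 = 3 * (12 - 5) - 4 = 17

P + Q = (5, 17)


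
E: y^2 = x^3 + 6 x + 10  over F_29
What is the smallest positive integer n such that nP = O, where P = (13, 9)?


Compute successive multiples of P until we hit O:
  1P = (13, 9)
  2P = (25, 26)
  3P = (21, 28)
  4P = (2, 28)
  5P = (5, 22)
  6P = (15, 16)
  7P = (6, 1)
  8P = (19, 9)
  ... (continuing to 24P)
  24P = O

ord(P) = 24


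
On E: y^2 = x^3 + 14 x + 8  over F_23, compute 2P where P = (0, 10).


Doubling: s = (3 x1^2 + a) / (2 y1)
s = (3*0^2 + 14) / (2*10) mod 23 = 3
x3 = s^2 - 2 x1 mod 23 = 3^2 - 2*0 = 9
y3 = s (x1 - x3) - y1 mod 23 = 3 * (0 - 9) - 10 = 9

2P = (9, 9)


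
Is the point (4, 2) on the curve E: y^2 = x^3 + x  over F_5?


Check whether y^2 = x^3 + 1 x + 0 (mod 5) for (x, y) = (4, 2).
LHS: y^2 = 2^2 mod 5 = 4
RHS: x^3 + 1 x + 0 = 4^3 + 1*4 + 0 mod 5 = 3
LHS != RHS

No, not on the curve


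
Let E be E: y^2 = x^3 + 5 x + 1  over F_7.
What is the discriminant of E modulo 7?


4 a^3 + 27 b^2 = 4*5^3 + 27*1^2 = 500 + 27 = 527
Delta = -16 * (527) = -8432
Delta mod 7 = 3

Delta = 3 (mod 7)


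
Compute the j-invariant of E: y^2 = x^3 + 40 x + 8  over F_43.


Delta = -16(4 a^3 + 27 b^2) mod 43 = 9
-1728 * (4 a)^3 = -1728 * (4*40)^3 mod 43 = 21
j = 21 * 9^(-1) mod 43 = 31

j = 31 (mod 43)


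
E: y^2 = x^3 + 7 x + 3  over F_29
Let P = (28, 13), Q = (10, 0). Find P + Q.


P != Q, so use the chord formula.
s = (y2 - y1) / (x2 - x1) = (16) / (11) mod 29 = 12
x3 = s^2 - x1 - x2 mod 29 = 12^2 - 28 - 10 = 19
y3 = s (x1 - x3) - y1 mod 29 = 12 * (28 - 19) - 13 = 8

P + Q = (19, 8)


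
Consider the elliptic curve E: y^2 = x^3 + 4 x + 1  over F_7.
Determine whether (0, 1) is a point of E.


Check whether y^2 = x^3 + 4 x + 1 (mod 7) for (x, y) = (0, 1).
LHS: y^2 = 1^2 mod 7 = 1
RHS: x^3 + 4 x + 1 = 0^3 + 4*0 + 1 mod 7 = 1
LHS = RHS

Yes, on the curve


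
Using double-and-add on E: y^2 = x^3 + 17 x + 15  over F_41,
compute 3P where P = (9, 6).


k = 3 = 11_2 (binary, LSB first: 11)
Double-and-add from P = (9, 6):
  bit 0 = 1: acc = O + (9, 6) = (9, 6)
  bit 1 = 1: acc = (9, 6) + (5, 26) = (11, 4)

3P = (11, 4)


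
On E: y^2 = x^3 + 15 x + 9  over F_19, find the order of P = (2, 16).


Compute successive multiples of P until we hit O:
  1P = (2, 16)
  2P = (2, 3)
  3P = O

ord(P) = 3


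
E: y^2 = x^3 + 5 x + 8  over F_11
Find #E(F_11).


For each x in F_11, count y with y^2 = x^3 + 5 x + 8 mod 11:
  x = 1: RHS = 3, y in [5, 6]  -> 2 point(s)
  x = 2: RHS = 4, y in [2, 9]  -> 2 point(s)
  x = 4: RHS = 4, y in [2, 9]  -> 2 point(s)
  x = 5: RHS = 4, y in [2, 9]  -> 2 point(s)
  x = 6: RHS = 1, y in [1, 10]  -> 2 point(s)
  x = 7: RHS = 1, y in [1, 10]  -> 2 point(s)
  x = 9: RHS = 1, y in [1, 10]  -> 2 point(s)
Affine points: 14. Add the point at infinity: total = 15.

#E(F_11) = 15


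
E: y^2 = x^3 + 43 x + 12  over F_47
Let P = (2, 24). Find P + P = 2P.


Doubling: s = (3 x1^2 + a) / (2 y1)
s = (3*2^2 + 43) / (2*24) mod 47 = 8
x3 = s^2 - 2 x1 mod 47 = 8^2 - 2*2 = 13
y3 = s (x1 - x3) - y1 mod 47 = 8 * (2 - 13) - 24 = 29

2P = (13, 29)


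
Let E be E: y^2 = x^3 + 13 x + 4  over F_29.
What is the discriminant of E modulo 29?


4 a^3 + 27 b^2 = 4*13^3 + 27*4^2 = 8788 + 432 = 9220
Delta = -16 * (9220) = -147520
Delta mod 29 = 3

Delta = 3 (mod 29)


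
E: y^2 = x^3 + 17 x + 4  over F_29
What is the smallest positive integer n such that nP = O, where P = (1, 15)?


Compute successive multiples of P until we hit O:
  1P = (1, 15)
  2P = (21, 20)
  3P = (27, 22)
  4P = (0, 2)
  5P = (23, 18)
  6P = (4, 7)
  7P = (15, 3)
  8P = (9, 25)
  ... (continuing to 33P)
  33P = O

ord(P) = 33


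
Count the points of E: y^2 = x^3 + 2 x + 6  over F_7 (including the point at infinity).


For each x in F_7, count y with y^2 = x^3 + 2 x + 6 mod 7:
  x = 1: RHS = 2, y in [3, 4]  -> 2 point(s)
  x = 2: RHS = 4, y in [2, 5]  -> 2 point(s)
  x = 3: RHS = 4, y in [2, 5]  -> 2 point(s)
  x = 4: RHS = 1, y in [1, 6]  -> 2 point(s)
  x = 5: RHS = 1, y in [1, 6]  -> 2 point(s)
Affine points: 10. Add the point at infinity: total = 11.

#E(F_7) = 11


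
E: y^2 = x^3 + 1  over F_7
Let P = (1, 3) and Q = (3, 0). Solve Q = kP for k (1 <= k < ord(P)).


Enumerate multiples of P until we hit Q = (3, 0):
  1P = (1, 3)
  2P = (0, 1)
  3P = (3, 0)
Match found at i = 3.

k = 3


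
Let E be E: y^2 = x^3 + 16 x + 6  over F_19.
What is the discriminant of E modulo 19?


4 a^3 + 27 b^2 = 4*16^3 + 27*6^2 = 16384 + 972 = 17356
Delta = -16 * (17356) = -277696
Delta mod 19 = 8

Delta = 8 (mod 19)


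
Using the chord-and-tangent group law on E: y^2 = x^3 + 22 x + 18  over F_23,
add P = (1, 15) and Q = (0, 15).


P != Q, so use the chord formula.
s = (y2 - y1) / (x2 - x1) = (0) / (22) mod 23 = 0
x3 = s^2 - x1 - x2 mod 23 = 0^2 - 1 - 0 = 22
y3 = s (x1 - x3) - y1 mod 23 = 0 * (1 - 22) - 15 = 8

P + Q = (22, 8)


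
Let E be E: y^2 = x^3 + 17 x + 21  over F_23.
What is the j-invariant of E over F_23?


Delta = -16(4 a^3 + 27 b^2) mod 23 = 21
-1728 * (4 a)^3 = -1728 * (4*17)^3 mod 23 = 3
j = 3 * 21^(-1) mod 23 = 10

j = 10 (mod 23)


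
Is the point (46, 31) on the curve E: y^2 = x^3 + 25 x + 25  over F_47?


Check whether y^2 = x^3 + 25 x + 25 (mod 47) for (x, y) = (46, 31).
LHS: y^2 = 31^2 mod 47 = 21
RHS: x^3 + 25 x + 25 = 46^3 + 25*46 + 25 mod 47 = 46
LHS != RHS

No, not on the curve


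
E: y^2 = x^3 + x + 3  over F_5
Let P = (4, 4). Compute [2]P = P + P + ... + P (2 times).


k = 2 = 10_2 (binary, LSB first: 01)
Double-and-add from P = (4, 4):
  bit 0 = 0: acc unchanged = O
  bit 1 = 1: acc = O + (1, 0) = (1, 0)

2P = (1, 0)


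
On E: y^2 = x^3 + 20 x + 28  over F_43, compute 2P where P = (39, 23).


Doubling: s = (3 x1^2 + a) / (2 y1)
s = (3*39^2 + 20) / (2*23) mod 43 = 37
x3 = s^2 - 2 x1 mod 43 = 37^2 - 2*39 = 1
y3 = s (x1 - x3) - y1 mod 43 = 37 * (39 - 1) - 23 = 7

2P = (1, 7)


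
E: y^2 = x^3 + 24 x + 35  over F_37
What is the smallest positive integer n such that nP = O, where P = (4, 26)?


Compute successive multiples of P until we hit O:
  1P = (4, 26)
  2P = (18, 3)
  3P = (16, 36)
  4P = (29, 21)
  5P = (7, 19)
  6P = (15, 12)
  7P = (8, 6)
  8P = (13, 19)
  ... (continuing to 40P)
  40P = O

ord(P) = 40


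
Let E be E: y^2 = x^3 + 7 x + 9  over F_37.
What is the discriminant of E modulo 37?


4 a^3 + 27 b^2 = 4*7^3 + 27*9^2 = 1372 + 2187 = 3559
Delta = -16 * (3559) = -56944
Delta mod 37 = 36

Delta = 36 (mod 37)


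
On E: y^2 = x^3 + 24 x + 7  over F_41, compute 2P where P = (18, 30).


Doubling: s = (3 x1^2 + a) / (2 y1)
s = (3*18^2 + 24) / (2*30) mod 41 = 33
x3 = s^2 - 2 x1 mod 41 = 33^2 - 2*18 = 28
y3 = s (x1 - x3) - y1 mod 41 = 33 * (18 - 28) - 30 = 9

2P = (28, 9)


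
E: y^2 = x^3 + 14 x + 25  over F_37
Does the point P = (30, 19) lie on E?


Check whether y^2 = x^3 + 14 x + 25 (mod 37) for (x, y) = (30, 19).
LHS: y^2 = 19^2 mod 37 = 28
RHS: x^3 + 14 x + 25 = 30^3 + 14*30 + 25 mod 37 = 28
LHS = RHS

Yes, on the curve


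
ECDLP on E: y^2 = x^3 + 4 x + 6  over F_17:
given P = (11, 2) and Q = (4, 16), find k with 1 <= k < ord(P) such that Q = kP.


Enumerate multiples of P until we hit Q = (4, 16):
  1P = (11, 2)
  2P = (14, 16)
  3P = (10, 14)
  4P = (4, 16)
Match found at i = 4.

k = 4


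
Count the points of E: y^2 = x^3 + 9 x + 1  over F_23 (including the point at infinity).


For each x in F_23, count y with y^2 = x^3 + 9 x + 1 mod 23:
  x = 0: RHS = 1, y in [1, 22]  -> 2 point(s)
  x = 2: RHS = 4, y in [2, 21]  -> 2 point(s)
  x = 3: RHS = 9, y in [3, 20]  -> 2 point(s)
  x = 4: RHS = 9, y in [3, 20]  -> 2 point(s)
  x = 6: RHS = 18, y in [8, 15]  -> 2 point(s)
  x = 7: RHS = 16, y in [4, 19]  -> 2 point(s)
  x = 9: RHS = 6, y in [11, 12]  -> 2 point(s)
  x = 16: RHS = 9, y in [3, 20]  -> 2 point(s)
  x = 19: RHS = 16, y in [4, 19]  -> 2 point(s)
  x = 20: RHS = 16, y in [4, 19]  -> 2 point(s)
Affine points: 20. Add the point at infinity: total = 21.

#E(F_23) = 21


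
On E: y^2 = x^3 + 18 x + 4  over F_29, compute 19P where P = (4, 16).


k = 19 = 10011_2 (binary, LSB first: 11001)
Double-and-add from P = (4, 16):
  bit 0 = 1: acc = O + (4, 16) = (4, 16)
  bit 1 = 1: acc = (4, 16) + (12, 11) = (22, 17)
  bit 2 = 0: acc unchanged = (22, 17)
  bit 3 = 0: acc unchanged = (22, 17)
  bit 4 = 1: acc = (22, 17) + (6, 26) = (8, 15)

19P = (8, 15)


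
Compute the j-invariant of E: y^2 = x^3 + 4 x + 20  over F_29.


Delta = -16(4 a^3 + 27 b^2) mod 29 = 4
-1728 * (4 a)^3 = -1728 * (4*4)^3 mod 29 = 26
j = 26 * 4^(-1) mod 29 = 21

j = 21 (mod 29)


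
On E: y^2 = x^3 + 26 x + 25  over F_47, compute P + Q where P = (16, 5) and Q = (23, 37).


P != Q, so use the chord formula.
s = (y2 - y1) / (x2 - x1) = (32) / (7) mod 47 = 18
x3 = s^2 - x1 - x2 mod 47 = 18^2 - 16 - 23 = 3
y3 = s (x1 - x3) - y1 mod 47 = 18 * (16 - 3) - 5 = 41

P + Q = (3, 41)


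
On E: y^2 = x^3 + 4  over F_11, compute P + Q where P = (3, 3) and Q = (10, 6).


P != Q, so use the chord formula.
s = (y2 - y1) / (x2 - x1) = (3) / (7) mod 11 = 2
x3 = s^2 - x1 - x2 mod 11 = 2^2 - 3 - 10 = 2
y3 = s (x1 - x3) - y1 mod 11 = 2 * (3 - 2) - 3 = 10

P + Q = (2, 10)


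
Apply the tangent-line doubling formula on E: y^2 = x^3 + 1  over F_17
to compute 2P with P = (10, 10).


Doubling: s = (3 x1^2 + a) / (2 y1)
s = (3*10^2 + 0) / (2*10) mod 17 = 15
x3 = s^2 - 2 x1 mod 17 = 15^2 - 2*10 = 1
y3 = s (x1 - x3) - y1 mod 17 = 15 * (10 - 1) - 10 = 6

2P = (1, 6)


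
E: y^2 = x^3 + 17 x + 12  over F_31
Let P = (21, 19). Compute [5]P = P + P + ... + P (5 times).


k = 5 = 101_2 (binary, LSB first: 101)
Double-and-add from P = (21, 19):
  bit 0 = 1: acc = O + (21, 19) = (21, 19)
  bit 1 = 0: acc unchanged = (21, 19)
  bit 2 = 1: acc = (21, 19) + (21, 19) = (21, 12)

5P = (21, 12)


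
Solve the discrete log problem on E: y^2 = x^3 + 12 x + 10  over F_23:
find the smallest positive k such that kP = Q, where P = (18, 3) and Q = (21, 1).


Enumerate multiples of P until we hit Q = (21, 1):
  1P = (18, 3)
  2P = (19, 17)
  3P = (21, 1)
Match found at i = 3.

k = 3


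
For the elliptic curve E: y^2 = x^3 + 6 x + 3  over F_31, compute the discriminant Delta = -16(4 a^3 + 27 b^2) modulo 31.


4 a^3 + 27 b^2 = 4*6^3 + 27*3^2 = 864 + 243 = 1107
Delta = -16 * (1107) = -17712
Delta mod 31 = 20

Delta = 20 (mod 31)


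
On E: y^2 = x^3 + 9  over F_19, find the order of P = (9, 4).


Compute successive multiples of P until we hit O:
  1P = (9, 4)
  2P = (6, 4)
  3P = (4, 15)
  4P = (4, 4)
  5P = (6, 15)
  6P = (9, 15)
  7P = O

ord(P) = 7


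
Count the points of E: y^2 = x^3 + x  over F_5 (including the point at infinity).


For each x in F_5, count y with y^2 = x^3 + 1 x + 0 mod 5:
  x = 0: RHS = 0, y in [0]  -> 1 point(s)
  x = 2: RHS = 0, y in [0]  -> 1 point(s)
  x = 3: RHS = 0, y in [0]  -> 1 point(s)
Affine points: 3. Add the point at infinity: total = 4.

#E(F_5) = 4


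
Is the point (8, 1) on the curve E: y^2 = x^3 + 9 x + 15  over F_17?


Check whether y^2 = x^3 + 9 x + 15 (mod 17) for (x, y) = (8, 1).
LHS: y^2 = 1^2 mod 17 = 1
RHS: x^3 + 9 x + 15 = 8^3 + 9*8 + 15 mod 17 = 4
LHS != RHS

No, not on the curve


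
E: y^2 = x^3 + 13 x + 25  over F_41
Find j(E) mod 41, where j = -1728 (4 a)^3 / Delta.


Delta = -16(4 a^3 + 27 b^2) mod 41 = 7
-1728 * (4 a)^3 = -1728 * (4*13)^3 mod 41 = 9
j = 9 * 7^(-1) mod 41 = 13

j = 13 (mod 41)


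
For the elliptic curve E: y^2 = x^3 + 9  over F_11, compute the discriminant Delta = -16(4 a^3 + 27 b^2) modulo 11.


4 a^3 + 27 b^2 = 4*0^3 + 27*9^2 = 0 + 2187 = 2187
Delta = -16 * (2187) = -34992
Delta mod 11 = 10

Delta = 10 (mod 11)


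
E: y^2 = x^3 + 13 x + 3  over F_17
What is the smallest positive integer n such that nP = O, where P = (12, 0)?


Compute successive multiples of P until we hit O:
  1P = (12, 0)
  2P = O

ord(P) = 2


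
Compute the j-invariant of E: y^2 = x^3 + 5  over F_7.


Delta = -16(4 a^3 + 27 b^2) mod 7 = 1
-1728 * (4 a)^3 = -1728 * (4*0)^3 mod 7 = 0
j = 0 * 1^(-1) mod 7 = 0

j = 0 (mod 7)


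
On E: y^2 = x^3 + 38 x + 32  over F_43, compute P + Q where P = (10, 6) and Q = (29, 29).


P != Q, so use the chord formula.
s = (y2 - y1) / (x2 - x1) = (23) / (19) mod 43 = 8
x3 = s^2 - x1 - x2 mod 43 = 8^2 - 10 - 29 = 25
y3 = s (x1 - x3) - y1 mod 43 = 8 * (10 - 25) - 6 = 3

P + Q = (25, 3)


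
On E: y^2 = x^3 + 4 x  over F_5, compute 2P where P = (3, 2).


Doubling: s = (3 x1^2 + a) / (2 y1)
s = (3*3^2 + 4) / (2*2) mod 5 = 4
x3 = s^2 - 2 x1 mod 5 = 4^2 - 2*3 = 0
y3 = s (x1 - x3) - y1 mod 5 = 4 * (3 - 0) - 2 = 0

2P = (0, 0)


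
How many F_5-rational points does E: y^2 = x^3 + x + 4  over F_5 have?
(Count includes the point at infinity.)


For each x in F_5, count y with y^2 = x^3 + 1 x + 4 mod 5:
  x = 0: RHS = 4, y in [2, 3]  -> 2 point(s)
  x = 1: RHS = 1, y in [1, 4]  -> 2 point(s)
  x = 2: RHS = 4, y in [2, 3]  -> 2 point(s)
  x = 3: RHS = 4, y in [2, 3]  -> 2 point(s)
Affine points: 8. Add the point at infinity: total = 9.

#E(F_5) = 9


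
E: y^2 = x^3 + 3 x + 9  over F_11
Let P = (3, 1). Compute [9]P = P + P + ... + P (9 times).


k = 9 = 1001_2 (binary, LSB first: 1001)
Double-and-add from P = (3, 1):
  bit 0 = 1: acc = O + (3, 1) = (3, 1)
  bit 1 = 0: acc unchanged = (3, 1)
  bit 2 = 0: acc unchanged = (3, 1)
  bit 3 = 1: acc = (3, 1) + (2, 10) = (10, 7)

9P = (10, 7)


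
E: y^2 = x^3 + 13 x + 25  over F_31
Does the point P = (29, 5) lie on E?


Check whether y^2 = x^3 + 13 x + 25 (mod 31) for (x, y) = (29, 5).
LHS: y^2 = 5^2 mod 31 = 25
RHS: x^3 + 13 x + 25 = 29^3 + 13*29 + 25 mod 31 = 22
LHS != RHS

No, not on the curve


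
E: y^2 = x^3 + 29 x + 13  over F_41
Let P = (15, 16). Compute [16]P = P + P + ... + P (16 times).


k = 16 = 10000_2 (binary, LSB first: 00001)
Double-and-add from P = (15, 16):
  bit 0 = 0: acc unchanged = O
  bit 1 = 0: acc unchanged = O
  bit 2 = 0: acc unchanged = O
  bit 3 = 0: acc unchanged = O
  bit 4 = 1: acc = O + (1, 24) = (1, 24)

16P = (1, 24)


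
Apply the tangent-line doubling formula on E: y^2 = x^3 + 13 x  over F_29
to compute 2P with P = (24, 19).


Doubling: s = (3 x1^2 + a) / (2 y1)
s = (3*24^2 + 13) / (2*19) mod 29 = 13
x3 = s^2 - 2 x1 mod 29 = 13^2 - 2*24 = 5
y3 = s (x1 - x3) - y1 mod 29 = 13 * (24 - 5) - 19 = 25

2P = (5, 25)


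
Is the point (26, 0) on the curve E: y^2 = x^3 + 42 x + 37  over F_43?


Check whether y^2 = x^3 + 42 x + 37 (mod 43) for (x, y) = (26, 0).
LHS: y^2 = 0^2 mod 43 = 0
RHS: x^3 + 42 x + 37 = 26^3 + 42*26 + 37 mod 43 = 0
LHS = RHS

Yes, on the curve


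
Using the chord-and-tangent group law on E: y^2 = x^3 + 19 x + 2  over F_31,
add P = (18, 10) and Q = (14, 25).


P != Q, so use the chord formula.
s = (y2 - y1) / (x2 - x1) = (15) / (27) mod 31 = 4
x3 = s^2 - x1 - x2 mod 31 = 4^2 - 18 - 14 = 15
y3 = s (x1 - x3) - y1 mod 31 = 4 * (18 - 15) - 10 = 2

P + Q = (15, 2)


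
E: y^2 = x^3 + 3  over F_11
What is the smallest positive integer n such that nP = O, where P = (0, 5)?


Compute successive multiples of P until we hit O:
  1P = (0, 5)
  2P = (0, 6)
  3P = O

ord(P) = 3


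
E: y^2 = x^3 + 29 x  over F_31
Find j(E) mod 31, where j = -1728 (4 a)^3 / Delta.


Delta = -16(4 a^3 + 27 b^2) mod 31 = 16
-1728 * (4 a)^3 = -1728 * (4*29)^3 mod 31 = 27
j = 27 * 16^(-1) mod 31 = 23

j = 23 (mod 31)


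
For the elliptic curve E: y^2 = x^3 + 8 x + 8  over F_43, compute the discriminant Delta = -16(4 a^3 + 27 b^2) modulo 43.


4 a^3 + 27 b^2 = 4*8^3 + 27*8^2 = 2048 + 1728 = 3776
Delta = -16 * (3776) = -60416
Delta mod 43 = 42

Delta = 42 (mod 43)


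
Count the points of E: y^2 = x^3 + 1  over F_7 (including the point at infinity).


For each x in F_7, count y with y^2 = x^3 + 0 x + 1 mod 7:
  x = 0: RHS = 1, y in [1, 6]  -> 2 point(s)
  x = 1: RHS = 2, y in [3, 4]  -> 2 point(s)
  x = 2: RHS = 2, y in [3, 4]  -> 2 point(s)
  x = 3: RHS = 0, y in [0]  -> 1 point(s)
  x = 4: RHS = 2, y in [3, 4]  -> 2 point(s)
  x = 5: RHS = 0, y in [0]  -> 1 point(s)
  x = 6: RHS = 0, y in [0]  -> 1 point(s)
Affine points: 11. Add the point at infinity: total = 12.

#E(F_7) = 12


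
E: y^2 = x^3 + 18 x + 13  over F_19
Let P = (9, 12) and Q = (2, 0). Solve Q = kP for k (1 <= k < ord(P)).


Enumerate multiples of P until we hit Q = (2, 0):
  1P = (9, 12)
  2P = (2, 0)
Match found at i = 2.

k = 2


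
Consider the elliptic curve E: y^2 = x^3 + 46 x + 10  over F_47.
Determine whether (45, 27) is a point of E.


Check whether y^2 = x^3 + 46 x + 10 (mod 47) for (x, y) = (45, 27).
LHS: y^2 = 27^2 mod 47 = 24
RHS: x^3 + 46 x + 10 = 45^3 + 46*45 + 10 mod 47 = 4
LHS != RHS

No, not on the curve


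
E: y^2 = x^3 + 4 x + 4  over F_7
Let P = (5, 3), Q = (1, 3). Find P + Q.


P != Q, so use the chord formula.
s = (y2 - y1) / (x2 - x1) = (0) / (3) mod 7 = 0
x3 = s^2 - x1 - x2 mod 7 = 0^2 - 5 - 1 = 1
y3 = s (x1 - x3) - y1 mod 7 = 0 * (5 - 1) - 3 = 4

P + Q = (1, 4)


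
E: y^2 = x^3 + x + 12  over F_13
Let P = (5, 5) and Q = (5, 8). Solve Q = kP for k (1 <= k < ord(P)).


Enumerate multiples of P until we hit Q = (5, 8):
  1P = (5, 5)
  2P = (2, 10)
  3P = (3, 9)
  4P = (9, 3)
  5P = (9, 10)
  6P = (3, 4)
  7P = (2, 3)
  8P = (5, 8)
Match found at i = 8.

k = 8


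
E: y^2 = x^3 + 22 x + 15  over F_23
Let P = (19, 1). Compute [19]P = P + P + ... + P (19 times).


k = 19 = 10011_2 (binary, LSB first: 11001)
Double-and-add from P = (19, 1):
  bit 0 = 1: acc = O + (19, 1) = (19, 1)
  bit 1 = 1: acc = (19, 1) + (14, 13) = (16, 1)
  bit 2 = 0: acc unchanged = (16, 1)
  bit 3 = 0: acc unchanged = (16, 1)
  bit 4 = 1: acc = (16, 1) + (3, 19) = (10, 19)

19P = (10, 19)


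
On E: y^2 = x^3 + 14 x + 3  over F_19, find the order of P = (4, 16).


Compute successive multiples of P until we hit O:
  1P = (4, 16)
  2P = (8, 0)
  3P = (4, 3)
  4P = O

ord(P) = 4


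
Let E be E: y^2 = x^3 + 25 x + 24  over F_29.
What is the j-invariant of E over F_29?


Delta = -16(4 a^3 + 27 b^2) mod 29 = 24
-1728 * (4 a)^3 = -1728 * (4*25)^3 mod 29 = 3
j = 3 * 24^(-1) mod 29 = 11

j = 11 (mod 29)


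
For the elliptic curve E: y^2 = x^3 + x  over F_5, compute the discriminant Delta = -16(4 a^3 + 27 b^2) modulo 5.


4 a^3 + 27 b^2 = 4*1^3 + 27*0^2 = 4 + 0 = 4
Delta = -16 * (4) = -64
Delta mod 5 = 1

Delta = 1 (mod 5)


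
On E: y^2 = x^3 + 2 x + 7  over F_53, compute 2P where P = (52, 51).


Doubling: s = (3 x1^2 + a) / (2 y1)
s = (3*52^2 + 2) / (2*51) mod 53 = 12
x3 = s^2 - 2 x1 mod 53 = 12^2 - 2*52 = 40
y3 = s (x1 - x3) - y1 mod 53 = 12 * (52 - 40) - 51 = 40

2P = (40, 40)


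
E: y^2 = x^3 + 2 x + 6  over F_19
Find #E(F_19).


For each x in F_19, count y with y^2 = x^3 + 2 x + 6 mod 19:
  x = 0: RHS = 6, y in [5, 14]  -> 2 point(s)
  x = 1: RHS = 9, y in [3, 16]  -> 2 point(s)
  x = 3: RHS = 1, y in [1, 18]  -> 2 point(s)
  x = 6: RHS = 6, y in [5, 14]  -> 2 point(s)
  x = 10: RHS = 0, y in [0]  -> 1 point(s)
  x = 13: RHS = 6, y in [5, 14]  -> 2 point(s)
  x = 14: RHS = 4, y in [2, 17]  -> 2 point(s)
  x = 16: RHS = 11, y in [7, 12]  -> 2 point(s)
Affine points: 15. Add the point at infinity: total = 16.

#E(F_19) = 16


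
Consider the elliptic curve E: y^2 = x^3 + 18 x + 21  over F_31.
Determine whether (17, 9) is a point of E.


Check whether y^2 = x^3 + 18 x + 21 (mod 31) for (x, y) = (17, 9).
LHS: y^2 = 9^2 mod 31 = 19
RHS: x^3 + 18 x + 21 = 17^3 + 18*17 + 21 mod 31 = 1
LHS != RHS

No, not on the curve


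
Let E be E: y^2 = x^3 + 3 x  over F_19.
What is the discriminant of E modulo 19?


4 a^3 + 27 b^2 = 4*3^3 + 27*0^2 = 108 + 0 = 108
Delta = -16 * (108) = -1728
Delta mod 19 = 1

Delta = 1 (mod 19)


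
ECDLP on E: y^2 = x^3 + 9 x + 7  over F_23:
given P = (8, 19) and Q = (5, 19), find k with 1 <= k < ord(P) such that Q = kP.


Enumerate multiples of P until we hit Q = (5, 19):
  1P = (8, 19)
  2P = (9, 9)
  3P = (14, 18)
  4P = (17, 17)
  5P = (6, 1)
  6P = (21, 2)
  7P = (10, 19)
  8P = (5, 4)
  9P = (12, 7)
  10P = (12, 16)
  11P = (5, 19)
Match found at i = 11.

k = 11


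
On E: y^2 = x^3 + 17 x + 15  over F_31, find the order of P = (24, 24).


Compute successive multiples of P until we hit O:
  1P = (24, 24)
  2P = (19, 6)
  3P = (27, 21)
  4P = (12, 26)
  5P = (20, 27)
  6P = (5, 16)
  7P = (30, 11)
  8P = (17, 28)
  ... (continuing to 34P)
  34P = O

ord(P) = 34


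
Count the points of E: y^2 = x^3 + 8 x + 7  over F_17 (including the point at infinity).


For each x in F_17, count y with y^2 = x^3 + 8 x + 7 mod 17:
  x = 1: RHS = 16, y in [4, 13]  -> 2 point(s)
  x = 4: RHS = 1, y in [1, 16]  -> 2 point(s)
  x = 5: RHS = 2, y in [6, 11]  -> 2 point(s)
  x = 6: RHS = 16, y in [4, 13]  -> 2 point(s)
  x = 7: RHS = 15, y in [7, 10]  -> 2 point(s)
  x = 9: RHS = 9, y in [3, 14]  -> 2 point(s)
  x = 10: RHS = 16, y in [4, 13]  -> 2 point(s)
  x = 11: RHS = 15, y in [7, 10]  -> 2 point(s)
  x = 13: RHS = 13, y in [8, 9]  -> 2 point(s)
  x = 15: RHS = 0, y in [0]  -> 1 point(s)
  x = 16: RHS = 15, y in [7, 10]  -> 2 point(s)
Affine points: 21. Add the point at infinity: total = 22.

#E(F_17) = 22


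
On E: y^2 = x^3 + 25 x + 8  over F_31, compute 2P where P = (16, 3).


Doubling: s = (3 x1^2 + a) / (2 y1)
s = (3*16^2 + 25) / (2*3) mod 31 = 3
x3 = s^2 - 2 x1 mod 31 = 3^2 - 2*16 = 8
y3 = s (x1 - x3) - y1 mod 31 = 3 * (16 - 8) - 3 = 21

2P = (8, 21)


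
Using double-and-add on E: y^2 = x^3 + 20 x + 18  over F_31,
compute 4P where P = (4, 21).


k = 4 = 100_2 (binary, LSB first: 001)
Double-and-add from P = (4, 21):
  bit 0 = 0: acc unchanged = O
  bit 1 = 0: acc unchanged = O
  bit 2 = 1: acc = O + (11, 22) = (11, 22)

4P = (11, 22)


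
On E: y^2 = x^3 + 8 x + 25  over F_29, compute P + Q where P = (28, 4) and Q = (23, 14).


P != Q, so use the chord formula.
s = (y2 - y1) / (x2 - x1) = (10) / (24) mod 29 = 27
x3 = s^2 - x1 - x2 mod 29 = 27^2 - 28 - 23 = 11
y3 = s (x1 - x3) - y1 mod 29 = 27 * (28 - 11) - 4 = 20

P + Q = (11, 20)


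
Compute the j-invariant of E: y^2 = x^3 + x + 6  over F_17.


Delta = -16(4 a^3 + 27 b^2) mod 17 = 7
-1728 * (4 a)^3 = -1728 * (4*1)^3 mod 17 = 10
j = 10 * 7^(-1) mod 17 = 16

j = 16 (mod 17)


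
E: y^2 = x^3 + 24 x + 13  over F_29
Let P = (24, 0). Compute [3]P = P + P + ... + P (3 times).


k = 3 = 11_2 (binary, LSB first: 11)
Double-and-add from P = (24, 0):
  bit 0 = 1: acc = O + (24, 0) = (24, 0)
  bit 1 = 1: acc = (24, 0) + O = (24, 0)

3P = (24, 0)


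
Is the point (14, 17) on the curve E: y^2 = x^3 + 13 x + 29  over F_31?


Check whether y^2 = x^3 + 13 x + 29 (mod 31) for (x, y) = (14, 17).
LHS: y^2 = 17^2 mod 31 = 10
RHS: x^3 + 13 x + 29 = 14^3 + 13*14 + 29 mod 31 = 10
LHS = RHS

Yes, on the curve


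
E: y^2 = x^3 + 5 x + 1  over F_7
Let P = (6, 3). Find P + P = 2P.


Doubling: s = (3 x1^2 + a) / (2 y1)
s = (3*6^2 + 5) / (2*3) mod 7 = 6
x3 = s^2 - 2 x1 mod 7 = 6^2 - 2*6 = 3
y3 = s (x1 - x3) - y1 mod 7 = 6 * (6 - 3) - 3 = 1

2P = (3, 1)


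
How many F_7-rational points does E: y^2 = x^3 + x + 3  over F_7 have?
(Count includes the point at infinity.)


For each x in F_7, count y with y^2 = x^3 + 1 x + 3 mod 7:
  x = 4: RHS = 1, y in [1, 6]  -> 2 point(s)
  x = 5: RHS = 0, y in [0]  -> 1 point(s)
  x = 6: RHS = 1, y in [1, 6]  -> 2 point(s)
Affine points: 5. Add the point at infinity: total = 6.

#E(F_7) = 6


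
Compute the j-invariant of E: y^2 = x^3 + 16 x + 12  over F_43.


Delta = -16(4 a^3 + 27 b^2) mod 43 = 40
-1728 * (4 a)^3 = -1728 * (4*16)^3 mod 43 = 1
j = 1 * 40^(-1) mod 43 = 14

j = 14 (mod 43)


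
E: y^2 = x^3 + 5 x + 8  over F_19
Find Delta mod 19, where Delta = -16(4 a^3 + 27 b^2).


4 a^3 + 27 b^2 = 4*5^3 + 27*8^2 = 500 + 1728 = 2228
Delta = -16 * (2228) = -35648
Delta mod 19 = 15

Delta = 15 (mod 19)


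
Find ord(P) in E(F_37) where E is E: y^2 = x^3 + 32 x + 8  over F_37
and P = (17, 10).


Compute successive multiples of P until we hit O:
  1P = (17, 10)
  2P = (28, 8)
  3P = (22, 1)
  4P = (19, 1)
  5P = (12, 23)
  6P = (34, 12)
  7P = (33, 36)
  8P = (33, 1)
  ... (continuing to 15P)
  15P = O

ord(P) = 15


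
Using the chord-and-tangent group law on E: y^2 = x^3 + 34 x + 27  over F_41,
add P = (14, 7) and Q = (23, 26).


P != Q, so use the chord formula.
s = (y2 - y1) / (x2 - x1) = (19) / (9) mod 41 = 34
x3 = s^2 - x1 - x2 mod 41 = 34^2 - 14 - 23 = 12
y3 = s (x1 - x3) - y1 mod 41 = 34 * (14 - 12) - 7 = 20

P + Q = (12, 20)


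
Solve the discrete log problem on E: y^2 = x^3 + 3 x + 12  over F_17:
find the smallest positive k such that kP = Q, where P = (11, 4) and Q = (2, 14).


Enumerate multiples of P until we hit Q = (2, 14):
  1P = (11, 4)
  2P = (13, 15)
  3P = (2, 3)
  4P = (8, 2)
  5P = (6, 5)
  6P = (15, 7)
  7P = (16, 5)
  8P = (5, 4)
  9P = (1, 13)
  10P = (7, 6)
  11P = (12, 5)
  12P = (12, 12)
  13P = (7, 11)
  14P = (1, 4)
  15P = (5, 13)
  16P = (16, 12)
  17P = (15, 10)
  18P = (6, 12)
  19P = (8, 15)
  20P = (2, 14)
Match found at i = 20.

k = 20


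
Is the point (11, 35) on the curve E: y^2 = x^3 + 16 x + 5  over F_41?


Check whether y^2 = x^3 + 16 x + 5 (mod 41) for (x, y) = (11, 35).
LHS: y^2 = 35^2 mod 41 = 36
RHS: x^3 + 16 x + 5 = 11^3 + 16*11 + 5 mod 41 = 36
LHS = RHS

Yes, on the curve


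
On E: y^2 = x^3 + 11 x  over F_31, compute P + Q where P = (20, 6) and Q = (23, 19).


P != Q, so use the chord formula.
s = (y2 - y1) / (x2 - x1) = (13) / (3) mod 31 = 25
x3 = s^2 - x1 - x2 mod 31 = 25^2 - 20 - 23 = 24
y3 = s (x1 - x3) - y1 mod 31 = 25 * (20 - 24) - 6 = 18

P + Q = (24, 18)


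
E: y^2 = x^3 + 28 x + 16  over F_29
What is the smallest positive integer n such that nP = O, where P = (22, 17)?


Compute successive multiples of P until we hit O:
  1P = (22, 17)
  2P = (21, 18)
  3P = (16, 6)
  4P = (0, 4)
  5P = (14, 22)
  6P = (2, 14)
  7P = (18, 1)
  8P = (5, 22)
  ... (continuing to 31P)
  31P = O

ord(P) = 31


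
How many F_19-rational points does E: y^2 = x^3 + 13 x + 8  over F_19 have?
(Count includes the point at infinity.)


For each x in F_19, count y with y^2 = x^3 + 13 x + 8 mod 19:
  x = 2: RHS = 4, y in [2, 17]  -> 2 point(s)
  x = 3: RHS = 17, y in [6, 13]  -> 2 point(s)
  x = 6: RHS = 17, y in [6, 13]  -> 2 point(s)
  x = 7: RHS = 5, y in [9, 10]  -> 2 point(s)
  x = 8: RHS = 16, y in [4, 15]  -> 2 point(s)
  x = 10: RHS = 17, y in [6, 13]  -> 2 point(s)
  x = 11: RHS = 0, y in [0]  -> 1 point(s)
  x = 12: RHS = 11, y in [7, 12]  -> 2 point(s)
  x = 15: RHS = 6, y in [5, 14]  -> 2 point(s)
Affine points: 17. Add the point at infinity: total = 18.

#E(F_19) = 18


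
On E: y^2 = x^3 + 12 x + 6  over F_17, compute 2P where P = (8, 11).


Doubling: s = (3 x1^2 + a) / (2 y1)
s = (3*8^2 + 12) / (2*11) mod 17 = 0
x3 = s^2 - 2 x1 mod 17 = 0^2 - 2*8 = 1
y3 = s (x1 - x3) - y1 mod 17 = 0 * (8 - 1) - 11 = 6

2P = (1, 6)


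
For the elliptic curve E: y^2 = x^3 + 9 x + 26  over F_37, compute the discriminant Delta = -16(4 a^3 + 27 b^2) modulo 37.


4 a^3 + 27 b^2 = 4*9^3 + 27*26^2 = 2916 + 18252 = 21168
Delta = -16 * (21168) = -338688
Delta mod 37 = 10

Delta = 10 (mod 37)


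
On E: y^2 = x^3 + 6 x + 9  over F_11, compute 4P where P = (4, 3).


k = 4 = 100_2 (binary, LSB first: 001)
Double-and-add from P = (4, 3):
  bit 0 = 0: acc unchanged = O
  bit 1 = 0: acc unchanged = O
  bit 2 = 1: acc = O + (1, 7) = (1, 7)

4P = (1, 7)


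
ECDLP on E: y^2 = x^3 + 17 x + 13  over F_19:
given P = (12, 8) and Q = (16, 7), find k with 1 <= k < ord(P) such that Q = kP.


Enumerate multiples of P until we hit Q = (16, 7):
  1P = (12, 8)
  2P = (11, 7)
  3P = (16, 7)
Match found at i = 3.

k = 3


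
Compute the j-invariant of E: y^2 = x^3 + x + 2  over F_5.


Delta = -16(4 a^3 + 27 b^2) mod 5 = 3
-1728 * (4 a)^3 = -1728 * (4*1)^3 mod 5 = 3
j = 3 * 3^(-1) mod 5 = 1

j = 1 (mod 5)


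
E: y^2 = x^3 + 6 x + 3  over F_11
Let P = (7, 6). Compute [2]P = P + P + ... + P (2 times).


k = 2 = 10_2 (binary, LSB first: 01)
Double-and-add from P = (7, 6):
  bit 0 = 0: acc unchanged = O
  bit 1 = 1: acc = O + (9, 7) = (9, 7)

2P = (9, 7)


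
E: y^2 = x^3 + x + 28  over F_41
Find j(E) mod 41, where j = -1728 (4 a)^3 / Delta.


Delta = -16(4 a^3 + 27 b^2) mod 41 = 31
-1728 * (4 a)^3 = -1728 * (4*1)^3 mod 41 = 26
j = 26 * 31^(-1) mod 41 = 22

j = 22 (mod 41)


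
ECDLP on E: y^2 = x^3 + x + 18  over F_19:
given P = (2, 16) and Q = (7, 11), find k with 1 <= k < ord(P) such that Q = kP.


Enumerate multiples of P until we hit Q = (7, 11):
  1P = (2, 16)
  2P = (16, 8)
  3P = (18, 4)
  4P = (15, 8)
  5P = (8, 14)
  6P = (7, 11)
Match found at i = 6.

k = 6


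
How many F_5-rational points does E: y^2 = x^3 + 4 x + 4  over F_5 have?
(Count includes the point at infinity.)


For each x in F_5, count y with y^2 = x^3 + 4 x + 4 mod 5:
  x = 0: RHS = 4, y in [2, 3]  -> 2 point(s)
  x = 1: RHS = 4, y in [2, 3]  -> 2 point(s)
  x = 2: RHS = 0, y in [0]  -> 1 point(s)
  x = 4: RHS = 4, y in [2, 3]  -> 2 point(s)
Affine points: 7. Add the point at infinity: total = 8.

#E(F_5) = 8


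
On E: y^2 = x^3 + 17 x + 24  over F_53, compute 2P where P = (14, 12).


Doubling: s = (3 x1^2 + a) / (2 y1)
s = (3*14^2 + 17) / (2*12) mod 53 = 23
x3 = s^2 - 2 x1 mod 53 = 23^2 - 2*14 = 24
y3 = s (x1 - x3) - y1 mod 53 = 23 * (14 - 24) - 12 = 23

2P = (24, 23)


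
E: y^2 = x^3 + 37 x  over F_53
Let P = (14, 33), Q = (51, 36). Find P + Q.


P != Q, so use the chord formula.
s = (y2 - y1) / (x2 - x1) = (3) / (37) mod 53 = 23
x3 = s^2 - x1 - x2 mod 53 = 23^2 - 14 - 51 = 40
y3 = s (x1 - x3) - y1 mod 53 = 23 * (14 - 40) - 33 = 5

P + Q = (40, 5)


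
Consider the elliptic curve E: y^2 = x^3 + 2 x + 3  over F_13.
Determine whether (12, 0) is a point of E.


Check whether y^2 = x^3 + 2 x + 3 (mod 13) for (x, y) = (12, 0).
LHS: y^2 = 0^2 mod 13 = 0
RHS: x^3 + 2 x + 3 = 12^3 + 2*12 + 3 mod 13 = 0
LHS = RHS

Yes, on the curve


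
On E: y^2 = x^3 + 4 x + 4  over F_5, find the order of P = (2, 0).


Compute successive multiples of P until we hit O:
  1P = (2, 0)
  2P = O

ord(P) = 2


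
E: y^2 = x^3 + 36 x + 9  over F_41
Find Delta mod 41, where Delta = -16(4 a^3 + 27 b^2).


4 a^3 + 27 b^2 = 4*36^3 + 27*9^2 = 186624 + 2187 = 188811
Delta = -16 * (188811) = -3020976
Delta mod 41 = 27

Delta = 27 (mod 41)


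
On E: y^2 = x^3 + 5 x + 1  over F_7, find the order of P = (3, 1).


Compute successive multiples of P until we hit O:
  1P = (3, 1)
  2P = (5, 2)
  3P = (1, 0)
  4P = (5, 5)
  5P = (3, 6)
  6P = O

ord(P) = 6


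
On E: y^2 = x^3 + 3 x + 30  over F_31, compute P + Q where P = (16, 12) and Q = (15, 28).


P != Q, so use the chord formula.
s = (y2 - y1) / (x2 - x1) = (16) / (30) mod 31 = 15
x3 = s^2 - x1 - x2 mod 31 = 15^2 - 16 - 15 = 8
y3 = s (x1 - x3) - y1 mod 31 = 15 * (16 - 8) - 12 = 15

P + Q = (8, 15)


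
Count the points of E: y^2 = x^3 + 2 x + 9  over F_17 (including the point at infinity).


For each x in F_17, count y with y^2 = x^3 + 2 x + 9 mod 17:
  x = 0: RHS = 9, y in [3, 14]  -> 2 point(s)
  x = 2: RHS = 4, y in [2, 15]  -> 2 point(s)
  x = 3: RHS = 8, y in [5, 12]  -> 2 point(s)
  x = 4: RHS = 13, y in [8, 9]  -> 2 point(s)
  x = 5: RHS = 8, y in [5, 12]  -> 2 point(s)
  x = 6: RHS = 16, y in [4, 13]  -> 2 point(s)
  x = 7: RHS = 9, y in [3, 14]  -> 2 point(s)
  x = 9: RHS = 8, y in [5, 12]  -> 2 point(s)
  x = 10: RHS = 9, y in [3, 14]  -> 2 point(s)
  x = 11: RHS = 2, y in [6, 11]  -> 2 point(s)
Affine points: 20. Add the point at infinity: total = 21.

#E(F_17) = 21


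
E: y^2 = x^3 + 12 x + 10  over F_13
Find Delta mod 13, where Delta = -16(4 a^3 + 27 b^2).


4 a^3 + 27 b^2 = 4*12^3 + 27*10^2 = 6912 + 2700 = 9612
Delta = -16 * (9612) = -153792
Delta mod 13 = 11

Delta = 11 (mod 13)


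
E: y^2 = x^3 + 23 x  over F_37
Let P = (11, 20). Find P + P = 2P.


Doubling: s = (3 x1^2 + a) / (2 y1)
s = (3*11^2 + 23) / (2*20) mod 37 = 30
x3 = s^2 - 2 x1 mod 37 = 30^2 - 2*11 = 27
y3 = s (x1 - x3) - y1 mod 37 = 30 * (11 - 27) - 20 = 18

2P = (27, 18)


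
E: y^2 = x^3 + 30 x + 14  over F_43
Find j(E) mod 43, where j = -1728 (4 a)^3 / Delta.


Delta = -16(4 a^3 + 27 b^2) mod 43 = 36
-1728 * (4 a)^3 = -1728 * (4*30)^3 mod 43 = 27
j = 27 * 36^(-1) mod 43 = 33

j = 33 (mod 43)


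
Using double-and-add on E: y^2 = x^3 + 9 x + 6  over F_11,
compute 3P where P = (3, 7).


k = 3 = 11_2 (binary, LSB first: 11)
Double-and-add from P = (3, 7):
  bit 0 = 1: acc = O + (3, 7) = (3, 7)
  bit 1 = 1: acc = (3, 7) + (6, 1) = (6, 10)

3P = (6, 10)


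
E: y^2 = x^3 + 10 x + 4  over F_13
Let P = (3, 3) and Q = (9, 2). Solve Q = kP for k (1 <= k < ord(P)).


Enumerate multiples of P until we hit Q = (9, 2):
  1P = (3, 3)
  2P = (10, 8)
  3P = (9, 2)
Match found at i = 3.

k = 3


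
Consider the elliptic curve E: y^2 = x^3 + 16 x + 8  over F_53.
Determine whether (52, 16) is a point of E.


Check whether y^2 = x^3 + 16 x + 8 (mod 53) for (x, y) = (52, 16).
LHS: y^2 = 16^2 mod 53 = 44
RHS: x^3 + 16 x + 8 = 52^3 + 16*52 + 8 mod 53 = 44
LHS = RHS

Yes, on the curve


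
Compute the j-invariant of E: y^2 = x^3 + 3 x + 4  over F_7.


Delta = -16(4 a^3 + 27 b^2) mod 7 = 5
-1728 * (4 a)^3 = -1728 * (4*3)^3 mod 7 = 6
j = 6 * 5^(-1) mod 7 = 4

j = 4 (mod 7)


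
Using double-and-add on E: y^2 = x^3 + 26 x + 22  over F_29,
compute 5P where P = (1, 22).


k = 5 = 101_2 (binary, LSB first: 101)
Double-and-add from P = (1, 22):
  bit 0 = 1: acc = O + (1, 22) = (1, 22)
  bit 1 = 0: acc unchanged = (1, 22)
  bit 2 = 1: acc = (1, 22) + (9, 17) = (28, 13)

5P = (28, 13)


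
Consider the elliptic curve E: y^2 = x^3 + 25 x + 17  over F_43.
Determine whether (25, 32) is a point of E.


Check whether y^2 = x^3 + 25 x + 17 (mod 43) for (x, y) = (25, 32).
LHS: y^2 = 32^2 mod 43 = 35
RHS: x^3 + 25 x + 17 = 25^3 + 25*25 + 17 mod 43 = 13
LHS != RHS

No, not on the curve


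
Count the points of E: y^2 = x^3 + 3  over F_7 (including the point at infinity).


For each x in F_7, count y with y^2 = x^3 + 0 x + 3 mod 7:
  x = 1: RHS = 4, y in [2, 5]  -> 2 point(s)
  x = 2: RHS = 4, y in [2, 5]  -> 2 point(s)
  x = 3: RHS = 2, y in [3, 4]  -> 2 point(s)
  x = 4: RHS = 4, y in [2, 5]  -> 2 point(s)
  x = 5: RHS = 2, y in [3, 4]  -> 2 point(s)
  x = 6: RHS = 2, y in [3, 4]  -> 2 point(s)
Affine points: 12. Add the point at infinity: total = 13.

#E(F_7) = 13


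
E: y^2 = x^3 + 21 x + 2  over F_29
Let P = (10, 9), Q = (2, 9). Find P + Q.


P != Q, so use the chord formula.
s = (y2 - y1) / (x2 - x1) = (0) / (21) mod 29 = 0
x3 = s^2 - x1 - x2 mod 29 = 0^2 - 10 - 2 = 17
y3 = s (x1 - x3) - y1 mod 29 = 0 * (10 - 17) - 9 = 20

P + Q = (17, 20)


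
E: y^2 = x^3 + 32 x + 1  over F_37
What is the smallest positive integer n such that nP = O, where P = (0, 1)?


Compute successive multiples of P until we hit O:
  1P = (0, 1)
  2P = (34, 10)
  3P = (12, 35)
  4P = (32, 7)
  5P = (2, 31)
  6P = (1, 21)
  7P = (29, 11)
  8P = (35, 15)
  ... (continuing to 30P)
  30P = O

ord(P) = 30


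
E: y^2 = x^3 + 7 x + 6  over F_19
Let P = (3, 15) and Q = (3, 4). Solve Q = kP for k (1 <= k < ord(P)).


Enumerate multiples of P until we hit Q = (3, 4):
  1P = (3, 15)
  2P = (18, 6)
  3P = (9, 0)
  4P = (18, 13)
  5P = (3, 4)
Match found at i = 5.

k = 5


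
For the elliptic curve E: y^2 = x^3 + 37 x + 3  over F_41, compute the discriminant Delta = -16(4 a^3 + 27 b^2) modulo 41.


4 a^3 + 27 b^2 = 4*37^3 + 27*3^2 = 202612 + 243 = 202855
Delta = -16 * (202855) = -3245680
Delta mod 41 = 3

Delta = 3 (mod 41)


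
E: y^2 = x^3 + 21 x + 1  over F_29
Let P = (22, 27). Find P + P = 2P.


Doubling: s = (3 x1^2 + a) / (2 y1)
s = (3*22^2 + 21) / (2*27) mod 29 = 16
x3 = s^2 - 2 x1 mod 29 = 16^2 - 2*22 = 9
y3 = s (x1 - x3) - y1 mod 29 = 16 * (22 - 9) - 27 = 7

2P = (9, 7)


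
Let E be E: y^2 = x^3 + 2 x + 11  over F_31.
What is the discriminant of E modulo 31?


4 a^3 + 27 b^2 = 4*2^3 + 27*11^2 = 32 + 3267 = 3299
Delta = -16 * (3299) = -52784
Delta mod 31 = 9

Delta = 9 (mod 31)


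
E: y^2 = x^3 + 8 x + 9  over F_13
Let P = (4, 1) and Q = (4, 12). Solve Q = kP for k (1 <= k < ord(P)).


Enumerate multiples of P until we hit Q = (4, 12):
  1P = (4, 1)
  2P = (9, 2)
  3P = (12, 0)
  4P = (9, 11)
  5P = (4, 12)
Match found at i = 5.

k = 5


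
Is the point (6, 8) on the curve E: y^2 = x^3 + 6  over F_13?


Check whether y^2 = x^3 + 0 x + 6 (mod 13) for (x, y) = (6, 8).
LHS: y^2 = 8^2 mod 13 = 12
RHS: x^3 + 0 x + 6 = 6^3 + 0*6 + 6 mod 13 = 1
LHS != RHS

No, not on the curve


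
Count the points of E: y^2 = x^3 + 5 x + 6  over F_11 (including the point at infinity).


For each x in F_11, count y with y^2 = x^3 + 5 x + 6 mod 11:
  x = 1: RHS = 1, y in [1, 10]  -> 2 point(s)
  x = 3: RHS = 4, y in [2, 9]  -> 2 point(s)
  x = 10: RHS = 0, y in [0]  -> 1 point(s)
Affine points: 5. Add the point at infinity: total = 6.

#E(F_11) = 6


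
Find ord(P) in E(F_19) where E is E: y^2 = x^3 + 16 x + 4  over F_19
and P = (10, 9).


Compute successive multiples of P until we hit O:
  1P = (10, 9)
  2P = (10, 10)
  3P = O

ord(P) = 3


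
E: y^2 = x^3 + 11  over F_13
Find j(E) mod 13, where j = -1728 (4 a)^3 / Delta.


Delta = -16(4 a^3 + 27 b^2) mod 13 = 1
-1728 * (4 a)^3 = -1728 * (4*0)^3 mod 13 = 0
j = 0 * 1^(-1) mod 13 = 0

j = 0 (mod 13)


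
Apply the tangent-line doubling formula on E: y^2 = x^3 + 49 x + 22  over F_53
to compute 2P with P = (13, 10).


Doubling: s = (3 x1^2 + a) / (2 y1)
s = (3*13^2 + 49) / (2*10) mod 53 = 49
x3 = s^2 - 2 x1 mod 53 = 49^2 - 2*13 = 43
y3 = s (x1 - x3) - y1 mod 53 = 49 * (13 - 43) - 10 = 4

2P = (43, 4)


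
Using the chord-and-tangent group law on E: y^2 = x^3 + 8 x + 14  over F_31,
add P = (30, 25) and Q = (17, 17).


P != Q, so use the chord formula.
s = (y2 - y1) / (x2 - x1) = (23) / (18) mod 31 = 3
x3 = s^2 - x1 - x2 mod 31 = 3^2 - 30 - 17 = 24
y3 = s (x1 - x3) - y1 mod 31 = 3 * (30 - 24) - 25 = 24

P + Q = (24, 24)


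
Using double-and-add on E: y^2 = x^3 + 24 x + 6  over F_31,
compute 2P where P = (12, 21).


k = 2 = 10_2 (binary, LSB first: 01)
Double-and-add from P = (12, 21):
  bit 0 = 0: acc unchanged = O
  bit 1 = 1: acc = O + (11, 12) = (11, 12)

2P = (11, 12)


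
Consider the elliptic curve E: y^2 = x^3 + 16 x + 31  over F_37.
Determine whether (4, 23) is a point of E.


Check whether y^2 = x^3 + 16 x + 31 (mod 37) for (x, y) = (4, 23).
LHS: y^2 = 23^2 mod 37 = 11
RHS: x^3 + 16 x + 31 = 4^3 + 16*4 + 31 mod 37 = 11
LHS = RHS

Yes, on the curve


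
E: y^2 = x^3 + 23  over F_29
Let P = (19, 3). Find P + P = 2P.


Doubling: s = (3 x1^2 + a) / (2 y1)
s = (3*19^2 + 0) / (2*3) mod 29 = 21
x3 = s^2 - 2 x1 mod 29 = 21^2 - 2*19 = 26
y3 = s (x1 - x3) - y1 mod 29 = 21 * (19 - 26) - 3 = 24

2P = (26, 24)


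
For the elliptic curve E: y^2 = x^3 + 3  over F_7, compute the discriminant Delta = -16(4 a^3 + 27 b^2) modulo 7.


4 a^3 + 27 b^2 = 4*0^3 + 27*3^2 = 0 + 243 = 243
Delta = -16 * (243) = -3888
Delta mod 7 = 4

Delta = 4 (mod 7)


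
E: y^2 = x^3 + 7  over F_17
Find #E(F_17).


For each x in F_17, count y with y^2 = x^3 + 0 x + 7 mod 17:
  x = 1: RHS = 8, y in [5, 12]  -> 2 point(s)
  x = 2: RHS = 15, y in [7, 10]  -> 2 point(s)
  x = 3: RHS = 0, y in [0]  -> 1 point(s)
  x = 5: RHS = 13, y in [8, 9]  -> 2 point(s)
  x = 6: RHS = 2, y in [6, 11]  -> 2 point(s)
  x = 8: RHS = 9, y in [3, 14]  -> 2 point(s)
  x = 10: RHS = 4, y in [2, 15]  -> 2 point(s)
  x = 12: RHS = 1, y in [1, 16]  -> 2 point(s)
  x = 15: RHS = 16, y in [4, 13]  -> 2 point(s)
Affine points: 17. Add the point at infinity: total = 18.

#E(F_17) = 18
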